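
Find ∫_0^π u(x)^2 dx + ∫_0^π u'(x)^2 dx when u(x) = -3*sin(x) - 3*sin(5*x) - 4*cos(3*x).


||u||_{H^1(0,π)}^2 = 206*π

u'(x) = 12*sin(3*x) - 3*cos(x) - 15*cos(5*x).
Expand u² and (u')² and integrate term by term on (0, π), using: for integers n ≥ 1, ∫_0^π sin²(nx) dx = ∫_0^π cos²(nx) dx = π/2; for n ≠ n', ∫_0^π sin(nx)sin(n'x) dx = ∫_0^π cos(nx)cos(n'x) dx = 0; and by product-to-sum, ∫_0^π sin(nx)cos(n'x) dx = ½∫_0^π [sin((n+n')x) + sin((n−n')x)] dx, which is 0 when n+n' is even and 2n/(n²−n'²) when n+n' is odd (it need not vanish on (0, π)).
  u² squared terms: (-4)²·∫cos(3x)² dx = 16·π/2 = 8*π;  (-3)²·∫sin(x)² dx = 9·π/2 = 9*π/2;  (-3)²·∫sin(5x)² dx = 9·π/2 = 9*π/2.
  u² cross terms: 2·(-4)·(-3)·∫cos(3x)·sin(x) dx = 24·(0) = 0;  2·(-4)·(-3)·∫cos(3x)·sin(5x) dx = 24·(0) = 0;  2·(-3)·(-3)·∫sin(x)·sin(5x) dx = 18·(0) = 0.
  So ∫_0^π u² dx = 8*π + 9*π/2 + 9*π/2 + 0 + 0 + 0 = 17*π.
  (u')² squared terms: (-15)²·∫cos(5x)² dx = 225·π/2 = 225*π/2;  (-3)²·∫cos(x)² dx = 9·π/2 = 9*π/2;  (12)²·∫sin(3x)² dx = 144·π/2 = 72*π.
  (u')² cross terms: 2·(-15)·(-3)·∫cos(5x)·cos(x) dx = 90·(0) = 0;  2·(-15)·(12)·∫cos(5x)·sin(3x) dx = -360·(0) = 0;  2·(-3)·(12)·∫cos(x)·sin(3x) dx = -72·(0) = 0.
  So ∫_0^π (u')² dx = 225*π/2 + 9*π/2 + 72*π + 0 + 0 + 0 = 189*π.
||u||_{H^1}^2 = (17*π) + (189*π) = 206*π.


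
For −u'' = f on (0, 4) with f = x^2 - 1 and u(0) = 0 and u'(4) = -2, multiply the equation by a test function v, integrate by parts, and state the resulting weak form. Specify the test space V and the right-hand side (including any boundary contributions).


V = {v ∈ H^1(0, 4) : v(0) = 0} (test functions vanish at x = 0 where u is specified); weak form: ∫_0^4 u'v' dx = ∫_0^4 (x^2 - 1) v dx − 2·v(4) for all v ∈ V.

Multiply both sides by a test function v and integrate from 0 to 4:
  ∫_0^4 −u''(x) v(x) dx = ∫_0^4 f(x) v(x) dx.
Integrate the LHS by parts once:
  ∫_0^4 −u'' v dx = −[u'(x) v(x)]_0^4 + ∫_0^4 u'(x) v'(x) dx.
Thus ∫_0^4 u'(x) v'(x) dx = ∫_0^4 f(x) v(x) dx + [u'(x) v(x)]_0^4.
Choose V so that boundary terms are either known or forced to vanish.
Mixed BC: u(0) = 0 (Dirichlet) and u'(4) = -2 (Neumann). Define V = {v ∈ H^1(0, 4) : v(0) = 0}. Then [u' v]_0^4 = u'(4)·v(4) − u'(0)·0 = − 2·v(4).
Weak formulation: find u (satisfying any essential BC) such that ∫_0^4 u'(x) v'(x) dx = ∫_0^4 f v dx − 2·v(4) for all v ∈ V (Dirichlet at 0 absorbed into V; Neumann datum at x = 4 contributes the boundary term).
Substituting f(x) = x^2 - 1, the right-hand side is ∫_0^4 (x^2 - 1) v dx − 2·v(4).


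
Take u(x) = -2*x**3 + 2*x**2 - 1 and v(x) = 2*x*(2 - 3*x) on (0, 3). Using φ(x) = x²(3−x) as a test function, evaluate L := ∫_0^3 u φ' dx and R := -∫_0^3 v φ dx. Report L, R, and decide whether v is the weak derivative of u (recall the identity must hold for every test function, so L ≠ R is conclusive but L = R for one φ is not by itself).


LHS = 486/5, RHS = 486/5. Yes, v = u' weakly.

u(x) = -2*x**3 + 2*x**2 - 1, classical derivative u'(x) = -6*x**2 + 4*x.
φ(x) = x²(3−x), so φ'(x) = 3*x*(2 - x).
Note φ(0) = φ(3) = 0, so the boundary term u·φ vanishes.
LHS = ∫_0^3 u(x) φ'(x) dx = ∫_0^3 (6*x^5 - 18*x^4 + 12*x^3 + 3*x^2 - 6*x) dx. Term by term:
  ∫_0^3 6*x^5 dx = 729;  ∫_0^3 -18*x^4 dx = -4374/5;  ∫_0^3 12*x^3 dx = 243;
  ∫_0^3 3*x^2 dx = 27;  ∫_0^3 -6*x dx = -27.
Sum: 729 − 4374/5 + 243 + 27 − 27 = 486/5.
So LHS = 486/5.
∫_0^3 v(x) φ(x) dx = ∫_0^3 (6*x^5 - 22*x^4 + 12*x^3) dx. Term by term:
  ∫_0^3 6*x^5 dx = 729;  ∫_0^3 -22*x^4 dx = -5346/5;  ∫_0^3 12*x^3 dx = 243.
Sum: 729 − 5346/5 + 243 = -486/5.
So RHS = -∫_0^3 v(x) φ(x) dx = 486/5.
LHS = RHS, so the identity holds for this test φ.
Moreover u is smooth here and v(x) = u'(x) = -6*x**2 + 4*x pointwise, so the identity holds for every test function. Hence v is the weak derivative of u.


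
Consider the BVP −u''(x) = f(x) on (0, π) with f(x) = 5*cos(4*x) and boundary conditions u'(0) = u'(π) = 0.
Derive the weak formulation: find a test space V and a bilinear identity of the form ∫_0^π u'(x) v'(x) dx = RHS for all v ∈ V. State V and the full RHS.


V = H^1(0, π) (no boundary constraint on v; u is determined up to an additive constant); weak form: ∫_0^π u'v' dx = ∫_0^π (5*cos(4*x)) v dx for all v ∈ V.

Multiply both sides by a test function v and integrate from 0 to π:
  ∫_0^π −u''(x) v(x) dx = ∫_0^π f(x) v(x) dx.
Integrate the LHS by parts once:
  ∫_0^π −u'' v dx = −[u'(x) v(x)]_0^π + ∫_0^π u'(x) v'(x) dx.
Thus ∫_0^π u'(x) v'(x) dx = ∫_0^π f(x) v(x) dx + [u'(x) v(x)]_0^π.
Choose V so that boundary terms are either known or forced to vanish.
u has homogeneous Neumann: u'(0) = u'(π) = 0. So [u' v]_0^π = 0·v(π) − 0·v(0) = 0 for any v; take V = H^1(0, π).
Weak formulation: find u (satisfying any essential BC) such that ∫_0^π u'(x) v'(x) dx = ∫_0^π f v dx for all v ∈ V (homogeneous Neumann, so boundary terms vanish).
Substituting f(x) = 5*cos(4*x), the right-hand side is ∫_0^π (5*cos(4*x)) v dx.
Compatibility check (pure Neumann): taking v ≡ 1 ∈ V gives 0 = ∫_0^π f dx + (0) − (0), i.e. ∫_0^π f dx must equal u'(0) − u'(π) = 0. Indeed ∫_0^π (5*cos(4*x)) dx = 0, so the data are compatible. The solution is then unique only up to an additive constant (fix it e.g. by requiring ∫_0^π u dx = 0).


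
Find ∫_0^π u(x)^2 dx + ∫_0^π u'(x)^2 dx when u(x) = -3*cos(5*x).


||u||_{H^1(0,π)}^2 = 117*π

u'(x) = 15*sin(5*x).
Expand u² and (u')² and integrate term by term on (0, π), using: for integers n ≥ 1, ∫_0^π sin²(nx) dx = ∫_0^π cos²(nx) dx = π/2; for n ≠ n', ∫_0^π sin(nx)sin(n'x) dx = ∫_0^π cos(nx)cos(n'x) dx = 0; and by product-to-sum, ∫_0^π sin(nx)cos(n'x) dx = ½∫_0^π [sin((n+n')x) + sin((n−n')x)] dx, which is 0 when n+n' is even and 2n/(n²−n'²) when n+n' is odd (it need not vanish on (0, π)).
  u² squared terms: (-3)²·∫cos(5x)² dx = 9·π/2 = 9*π/2.
  So ∫_0^π u² dx = 9*π/2.
  (u')² squared terms: (15)²·∫sin(5x)² dx = 225·π/2 = 225*π/2.
  So ∫_0^π (u')² dx = 225*π/2.
||u||_{H^1}^2 = (9*π/2) + (225*π/2) = 117*π.


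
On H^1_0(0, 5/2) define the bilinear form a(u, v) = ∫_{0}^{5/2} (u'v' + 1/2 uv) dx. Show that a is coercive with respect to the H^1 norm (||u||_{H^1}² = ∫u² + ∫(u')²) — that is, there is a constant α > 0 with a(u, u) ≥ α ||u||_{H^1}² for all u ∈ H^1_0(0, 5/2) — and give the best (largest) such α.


α = (25 + 8*π^2)/(2*(25 + 4*π^2))

Coercivity of a(·,·) on H^1_0(0, 5/2) means a(u, u) ≥ α ||u||_{H^1}² for every u ∈ H^1_0.
The interval has length L = 5/2, and Poincaré/coercivity depend only on L. Here a(u, u) = ∫(u')² + (1/2)·∫u².
Here 0 < c = 1/2 < 1. The condition a(u,u) ≥ α||u||_{H^1}² reads (1−α)∫(u')² ≥ (α−c)∫u². Any admissible α is ≤ 1 (rapidly oscillating u have ∫u²/∫(u')² → 0), and α = 1 would force 0 ≥ (1−c)∫u², impossible since c < 1; so 1−α > 0. By the sharp Poincaré inequality on H^1_0 of an interval of length L, ∫(u')² ≥ (π/L)²∫u² with equality for the first sine mode sin(π(x−x₀)/L) (x₀ the left endpoint), so the inequality holds for all u iff (1−α)(π/L)² ≥ α − c, i.e. α ≤ ((π/L)² + c)/((π/L)² + 1) = (1 + c(L/π)²)/(1 + (L/π)²). With (π/L)² = 4*π^2/25 and c = 1/2, the largest admissible constant is α = ((π/L)² + c)/((π/L)² + 1).
Simplifying, α = (25 + 8*π^2)/(2*(25 + 4*π^2)).


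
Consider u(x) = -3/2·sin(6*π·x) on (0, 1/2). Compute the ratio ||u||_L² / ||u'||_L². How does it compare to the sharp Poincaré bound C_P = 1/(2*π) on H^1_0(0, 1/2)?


||u||_L² / ||u'||_L² = 1/(6*π) < C_P = 1/(2*π).

u(x) = -3/2·sin(6*π·x), so u'(x) = -9*π*cos(6*π*x).
Writing u(x) = A·sin(kπx/L) with A = -3/2 and k = 3, use ∫_0^L sin²(kπx/L) dx = L/2 and ∫_0^L cos²(kπx/L) dx = L/2.
u² = 9/4·sin²(6*π·x) and (u')² = 81*π^2·cos²(6*π·x), and each of sin², cos² integrates to L/2 = 1/4 over (0, 1/2).
∫_0^1/2 u² dx = 9/16, so ||u||_L² = 3/4.
∫_0^1/2 (u')² dx = 81*π^2/4, so ||u'||_L² = 9*π/2.
Ratio ||u||_L² / ||u'||_L² = 1/(6*π).
Sharp Poincaré constant on H^1_0(0, 1/2) is C_P = L/π = 1/(2*π), achieved by sin(2*π·x).
This is the k = 3 harmonic; the ratio L/(kπ) is strictly less than C_P = L/π, consistent with the sharp inequality ||u||_L² ≤ C_P ||u'||_L².


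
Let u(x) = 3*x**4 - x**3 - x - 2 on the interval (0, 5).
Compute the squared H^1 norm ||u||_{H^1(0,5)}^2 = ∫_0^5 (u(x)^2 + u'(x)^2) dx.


||u||_{H^1}^2 = 258043925/84

The H^1 norm (squared) on an interval (0, L) is
  ||u||_{H^1}^2 = ∫_0^L u(x)^2 dx + ∫_0^L u'(x)^2 dx.
Compute u'(x) = 12*x**3 - 3*x**2 - 1.
Then u(x)^2 = 9*x**8 - 6*x**7 + x**6 - 6*x**5 - 10*x**4 + 4*x**3 + x**2 + 4*x + 4 and u'(x)^2 = 144*x**6 - 72*x**5 + 9*x**4 - 24*x**3 + 6*x**2 + 1.
Integrate each monomial from 0 to 5 using ∫_0^5 c·x^n dx = c·5^(n+1)/(n+1):
  ∫_0^5 u(x)^2 dx = ∫_0^5 (9*x^8 - 6*x^7 + x^6 - 6*x^5 - 10*x^4 + 4*x^3 + x^2 + 4*x + 4) dx. Term by term:
    ∫_0^5 9*x^8 dx = 1953125;  ∫_0^5 -6*x^7 dx = -1171875/4;  ∫_0^5 x^6 dx = 78125/7;
    ∫_0^5 -6*x^5 dx = -15625;  ∫_0^5 -10*x^4 dx = -6250;  ∫_0^5 4*x^3 dx = 625;
    ∫_0^5 x^2 dx = 125/3;  ∫_0^5 4*x dx = 50;  ∫_0^5 4 dx = 20.
  Sum: 1953125 − 1171875/4 + 78125/7 − 15625 − 6250 + 625 + 125/3 + 50 + 20 = 138615005/84.
  ∫_0^5 u'(x)^2 dx = ∫_0^5 (144*x^6 - 72*x^5 + 9*x^4 - 24*x^3 + 6*x^2 + 1) dx. Term by term:
    ∫_0^5 144*x^6 dx = 11250000/7;  ∫_0^5 -72*x^5 dx = -187500;  ∫_0^5 9*x^4 dx = 5625;
    ∫_0^5 -24*x^3 dx = -3750;  ∫_0^5 6*x^2 dx = 250;  ∫_0^5 1 dx = 5.
  Sum: 11250000/7 − 187500 + 5625 − 3750 + 250 + 5 = 9952410/7.
Adding: ||u||_{H^1}^2 = 138615005/84 + 9952410/7 = 258043925/84.


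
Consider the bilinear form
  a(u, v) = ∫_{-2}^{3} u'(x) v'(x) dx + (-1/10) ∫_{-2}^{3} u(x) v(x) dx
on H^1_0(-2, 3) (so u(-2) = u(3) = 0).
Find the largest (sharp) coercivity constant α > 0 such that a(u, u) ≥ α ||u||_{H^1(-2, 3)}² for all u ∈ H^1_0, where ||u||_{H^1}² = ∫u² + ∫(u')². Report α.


α = (-5/2 + π^2)/(π^2 + 25)

Coercivity of a(·,·) on H^1_0(-2, 3) means a(u, u) ≥ α ||u||_{H^1}² for every u ∈ H^1_0.
The interval has length L = 5, and Poincaré/coercivity depend only on L. Here a(u, u) = ∫(u')² + (-1/10)·∫u².
Here c = -1/10 < 0 with |c| < (π/L)² = π^2/25, so coercivity still holds. The condition a(u,u) ≥ α||u||_{H^1}² reads (1−α)∫(u')² ≥ (α−c)∫u². Any admissible α is ≤ 1 (rapidly oscillating u have ∫u²/∫(u')² → 0), and α = 1 would force 0 ≥ (1−c)∫u², impossible since c < 1; so 1−α > 0. By the sharp Poincaré inequality on H^1_0 of an interval of length L, ∫(u')² ≥ (π/L)²∫u² with equality for the first sine mode sin(π(x−x₀)/L) (x₀ the left endpoint), so the inequality holds for all u iff (1−α)(π/L)² ≥ α − c, i.e. α ≤ ((π/L)² + c)/((π/L)² + 1) = (1 + c(L/π)²)/(1 + (L/π)²). (Direct route, valid since c ≤ 0: Poincaré gives c∫u² ≥ c(L/π)²∫(u')², so a(u,u) ≥ (1 + c(L/π)²)∫(u')², while ||u||_{H^1}² ≤ (1 + (L/π)²)∫(u')²; dividing yields the same α.) With (π/L)² = π^2/25 and c = -1/10, the largest admissible constant is α = ((π/L)² + c)/((π/L)² + 1).
Simplifying, α = (-5/2 + π^2)/(π^2 + 25).


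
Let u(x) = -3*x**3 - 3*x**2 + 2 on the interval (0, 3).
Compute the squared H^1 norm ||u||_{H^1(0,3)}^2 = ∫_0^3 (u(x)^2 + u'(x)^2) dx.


||u||_{H^1}^2 = 80814/7

The H^1 norm (squared) on an interval (0, L) is
  ||u||_{H^1}^2 = ∫_0^L u(x)^2 dx + ∫_0^L u'(x)^2 dx.
Compute u'(x) = -9*x**2 - 6*x.
Then u(x)^2 = 9*x**6 + 18*x**5 + 9*x**4 - 12*x**3 - 12*x**2 + 4 and u'(x)^2 = 81*x**4 + 108*x**3 + 36*x**2.
Integrate each monomial from 0 to 3 using ∫_0^3 c·x^n dx = c·3^(n+1)/(n+1):
  ∫_0^3 u(x)^2 dx = ∫_0^3 (9*x^6 + 18*x^5 + 9*x^4 - 12*x^3 - 12*x^2 + 4) dx. Term by term:
    ∫_0^3 9*x^6 dx = 19683/7;  ∫_0^3 18*x^5 dx = 2187;  ∫_0^3 9*x^4 dx = 2187/5;
    ∫_0^3 -12*x^3 dx = -243;  ∫_0^3 -12*x^2 dx = -108;  ∫_0^3 4 dx = 12.
  Sum: 19683/7 + 2187 + 2187/5 − 243 − 108 + 12 = 178404/35.
  ∫_0^3 u'(x)^2 dx = ∫_0^3 (81*x^4 + 108*x^3 + 36*x^2) dx. Term by term:
    ∫_0^3 81*x^4 dx = 19683/5;  ∫_0^3 108*x^3 dx = 2187;  ∫_0^3 36*x^2 dx = 324.
  Sum: 19683/5 + 2187 + 324 = 32238/5.
Adding: ||u||_{H^1}^2 = 178404/35 + 32238/5 = 80814/7.


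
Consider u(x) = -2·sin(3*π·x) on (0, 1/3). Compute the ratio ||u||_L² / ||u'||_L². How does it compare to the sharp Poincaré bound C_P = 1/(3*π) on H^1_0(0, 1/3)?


||u||_L² / ||u'||_L² = 1/(3*π) = C_P.

u(x) = -2·sin(3*π·x), so u'(x) = -6*π*cos(3*π*x).
Writing u(x) = A·sin(kπx/L) with A = -2 and k = 1, use ∫_0^L sin²(kπx/L) dx = L/2 and ∫_0^L cos²(kπx/L) dx = L/2.
u² = 4·sin²(3*π·x) and (u')² = 36*π^2·cos²(3*π·x), and each of sin², cos² integrates to L/2 = 1/6 over (0, 1/3).
∫_0^1/3 u² dx = 2/3, so ||u||_L² = sqrt(6)/3.
∫_0^1/3 (u')² dx = 6*π^2, so ||u'||_L² = sqrt(6)*π.
Ratio ||u||_L² / ||u'||_L² = 1/(3*π).
Sharp Poincaré constant on H^1_0(0, 1/3) is C_P = L/π = 1/(3*π), achieved by sin(3*π·x).
This is the k = 1 eigenfunction (up to amplitude), so the ratio equals the sharp Poincaré constant exactly.


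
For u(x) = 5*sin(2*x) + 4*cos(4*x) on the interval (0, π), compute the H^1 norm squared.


||u||_{H^1(0,π)}^2 = 397*π/2

u'(x) = -16*sin(4*x) + 10*cos(2*x).
Expand u² and (u')² and integrate term by term on (0, π), using: for integers n ≥ 1, ∫_0^π sin²(nx) dx = ∫_0^π cos²(nx) dx = π/2; for n ≠ n', ∫_0^π sin(nx)sin(n'x) dx = ∫_0^π cos(nx)cos(n'x) dx = 0; and by product-to-sum, ∫_0^π sin(nx)cos(n'x) dx = ½∫_0^π [sin((n+n')x) + sin((n−n')x)] dx, which is 0 when n+n' is even and 2n/(n²−n'²) when n+n' is odd (it need not vanish on (0, π)).
  u² squared terms: (4)²·∫cos(4x)² dx = 16·π/2 = 8*π;  (5)²·∫sin(2x)² dx = 25·π/2 = 25*π/2.
  u² cross terms: 2·(4)·(5)·∫cos(4x)·sin(2x) dx = 40·(0) = 0.
  So ∫_0^π u² dx = 8*π + 25*π/2 + 0 = 41*π/2.
  (u')² squared terms: (-16)²·∫sin(4x)² dx = 256·π/2 = 128*π;  (10)²·∫cos(2x)² dx = 100·π/2 = 50*π.
  (u')² cross terms: 2·(-16)·(10)·∫sin(4x)·cos(2x) dx = -320·(0) = 0.
  So ∫_0^π (u')² dx = 128*π + 50*π + 0 = 178*π.
||u||_{H^1}^2 = (41*π/2) + (178*π) = 397*π/2.


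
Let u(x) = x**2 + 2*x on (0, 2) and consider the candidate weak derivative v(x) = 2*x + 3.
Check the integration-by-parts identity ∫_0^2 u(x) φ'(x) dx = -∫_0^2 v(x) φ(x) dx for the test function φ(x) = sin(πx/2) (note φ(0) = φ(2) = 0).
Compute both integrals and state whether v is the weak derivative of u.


LHS = -16/π, RHS = -20/π. No, v is not the weak derivative of u.

u(x) = x**2 + 2*x, classical derivative u'(x) = 2*x + 2.
φ(x) = sin(πx/2), so φ'(x) = π*cos(π*x/2)/2.
Note φ(0) = φ(2) = 0, so the boundary term u·φ vanishes.
LHS = ∫_0^2 u(x) φ'(x) dx = ∫_0^2 (π*x^2*cos(π*x/2)/2 + π*x*cos(π*x/2)) dx. Term by term:
  ∫_0^2 π*x*cos(π*x/2) dx = -8/π;  ∫_0^2 π*x^2*cos(π*x/2)/2 dx = -8/π.
Sum: -8/π − 8/π = -16/π.
So LHS = -16/π.
∫_0^2 v(x) φ(x) dx = ∫_0^2 (2*x*sin(π*x/2) + 3*sin(π*x/2)) dx. Term by term:
  ∫_0^2 3*sin(π*x/2) dx = 12/π;  ∫_0^2 2*x*sin(π*x/2) dx = 8/π.
Sum: 12/π + 8/π = 20/π.
So RHS = -∫_0^2 v(x) φ(x) dx = -20/π.
LHS − RHS = 4/π ≠ 0, so the identity fails.
(For a valid weak derivative the identity must hold for EVERY test function, in particular this one. The failure shows v is NOT the weak derivative of u.)
Correct weak derivative would be u'(x) = 2*x + 2.


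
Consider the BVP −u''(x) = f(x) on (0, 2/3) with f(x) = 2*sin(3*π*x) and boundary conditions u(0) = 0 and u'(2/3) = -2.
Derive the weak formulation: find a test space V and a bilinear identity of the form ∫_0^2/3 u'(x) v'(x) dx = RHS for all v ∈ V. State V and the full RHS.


V = {v ∈ H^1(0, 2/3) : v(0) = 0} (test functions vanish at x = 0 where u is specified); weak form: ∫_0^2/3 u'v' dx = ∫_0^2/3 (2*sin(3*π*x)) v dx − 2·v(2/3) for all v ∈ V.

Multiply both sides by a test function v and integrate from 0 to 2/3:
  ∫_0^2/3 −u''(x) v(x) dx = ∫_0^2/3 f(x) v(x) dx.
Integrate the LHS by parts once:
  ∫_0^2/3 −u'' v dx = −[u'(x) v(x)]_0^2/3 + ∫_0^2/3 u'(x) v'(x) dx.
Thus ∫_0^2/3 u'(x) v'(x) dx = ∫_0^2/3 f(x) v(x) dx + [u'(x) v(x)]_0^2/3.
Choose V so that boundary terms are either known or forced to vanish.
Mixed BC: u(0) = 0 (Dirichlet) and u'(2/3) = -2 (Neumann). Define V = {v ∈ H^1(0, 2/3) : v(0) = 0}. Then [u' v]_0^2/3 = u'(2/3)·v(2/3) − u'(0)·0 = − 2·v(2/3).
Weak formulation: find u (satisfying any essential BC) such that ∫_0^2/3 u'(x) v'(x) dx = ∫_0^2/3 f v dx − 2·v(2/3) for all v ∈ V (Dirichlet at 0 absorbed into V; Neumann datum at x = 2/3 contributes the boundary term).
Substituting f(x) = 2*sin(3*π*x), the right-hand side is ∫_0^2/3 (2*sin(3*π*x)) v dx − 2·v(2/3).


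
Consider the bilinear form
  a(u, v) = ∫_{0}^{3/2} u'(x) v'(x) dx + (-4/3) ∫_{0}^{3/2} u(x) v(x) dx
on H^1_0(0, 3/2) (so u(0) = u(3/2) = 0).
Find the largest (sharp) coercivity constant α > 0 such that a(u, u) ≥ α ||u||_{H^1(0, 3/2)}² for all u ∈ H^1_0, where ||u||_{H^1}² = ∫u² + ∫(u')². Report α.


α = 4*(-3 + π^2)/(9 + 4*π^2)

Coercivity of a(·,·) on H^1_0(0, 3/2) means a(u, u) ≥ α ||u||_{H^1}² for every u ∈ H^1_0.
The interval has length L = 3/2, and Poincaré/coercivity depend only on L. Here a(u, u) = ∫(u')² + (-4/3)·∫u².
Here c = -4/3 < 0 with |c| < (π/L)² = 4*π^2/9, so coercivity still holds. The condition a(u,u) ≥ α||u||_{H^1}² reads (1−α)∫(u')² ≥ (α−c)∫u². Any admissible α is ≤ 1 (rapidly oscillating u have ∫u²/∫(u')² → 0), and α = 1 would force 0 ≥ (1−c)∫u², impossible since c < 1; so 1−α > 0. By the sharp Poincaré inequality on H^1_0 of an interval of length L, ∫(u')² ≥ (π/L)²∫u² with equality for the first sine mode sin(π(x−x₀)/L) (x₀ the left endpoint), so the inequality holds for all u iff (1−α)(π/L)² ≥ α − c, i.e. α ≤ ((π/L)² + c)/((π/L)² + 1) = (1 + c(L/π)²)/(1 + (L/π)²). (Direct route, valid since c ≤ 0: Poincaré gives c∫u² ≥ c(L/π)²∫(u')², so a(u,u) ≥ (1 + c(L/π)²)∫(u')², while ||u||_{H^1}² ≤ (1 + (L/π)²)∫(u')²; dividing yields the same α.) With (π/L)² = 4*π^2/9 and c = -4/3, the largest admissible constant is α = ((π/L)² + c)/((π/L)² + 1).
Simplifying, α = 4*(-3 + π^2)/(9 + 4*π^2).


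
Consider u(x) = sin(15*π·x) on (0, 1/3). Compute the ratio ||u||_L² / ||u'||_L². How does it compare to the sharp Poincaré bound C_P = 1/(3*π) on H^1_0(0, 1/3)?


||u||_L² / ||u'||_L² = 1/(15*π) < C_P = 1/(3*π).

u(x) = sin(15*π·x), so u'(x) = 15*π*cos(15*π*x).
Writing u(x) = A·sin(kπx/L) with A = 1 and k = 5, use ∫_0^L sin²(kπx/L) dx = L/2 and ∫_0^L cos²(kπx/L) dx = L/2.
u² = 1·sin²(15*π·x) and (u')² = 225*π^2·cos²(15*π·x), and each of sin², cos² integrates to L/2 = 1/6 over (0, 1/3).
∫_0^1/3 u² dx = 1/6, so ||u||_L² = sqrt(6)/6.
∫_0^1/3 (u')² dx = 75*π^2/2, so ||u'||_L² = 5*sqrt(6)*π/2.
Ratio ||u||_L² / ||u'||_L² = 1/(15*π).
Sharp Poincaré constant on H^1_0(0, 1/3) is C_P = L/π = 1/(3*π), achieved by sin(3*π·x).
This is the k = 5 harmonic; the ratio L/(kπ) is strictly less than C_P = L/π, consistent with the sharp inequality ||u||_L² ≤ C_P ||u'||_L².


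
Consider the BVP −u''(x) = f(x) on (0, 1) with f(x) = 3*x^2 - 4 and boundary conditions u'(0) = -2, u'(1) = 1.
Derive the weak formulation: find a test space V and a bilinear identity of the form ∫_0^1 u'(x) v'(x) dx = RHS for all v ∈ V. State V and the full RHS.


V = H^1(0, 1) (v unrestricted at boundary; u is determined up to an additive constant); weak form: ∫_0^1 u'v' dx = ∫_0^1 (3*x^2 - 4) v dx + v(1) + 2·v(0) for all v ∈ V.

Multiply both sides by a test function v and integrate from 0 to 1:
  ∫_0^1 −u''(x) v(x) dx = ∫_0^1 f(x) v(x) dx.
Integrate the LHS by parts once:
  ∫_0^1 −u'' v dx = −[u'(x) v(x)]_0^1 + ∫_0^1 u'(x) v'(x) dx.
Thus ∫_0^1 u'(x) v'(x) dx = ∫_0^1 f(x) v(x) dx + [u'(x) v(x)]_0^1.
Choose V so that boundary terms are either known or forced to vanish.
u has inhomogeneous Neumann u'(0) = -2, u'(1) = 1. [u' v]_0^1 = (1)·v(1) − (-2)·v(0) = v(1) + 2·v(0). Take V = H^1(0, 1); boundary term becomes part of RHS.
Weak formulation: find u (satisfying any essential BC) such that ∫_0^1 u'(x) v'(x) dx = ∫_0^1 f v dx + v(1) + 2·v(0) for all v ∈ V (Neumann data are natural BCs: they enter the RHS as boundary terms).
Substituting f(x) = 3*x^2 - 4, the right-hand side is ∫_0^1 (3*x^2 - 4) v dx + v(1) + 2·v(0).
Compatibility check (pure Neumann): taking v ≡ 1 ∈ V gives 0 = ∫_0^1 f dx + (1) − (-2), i.e. ∫_0^1 f dx must equal u'(0) − u'(1) = -3. Indeed ∫_0^1 (3*x^2 - 4) dx = -3, so the data are compatible. The solution is then unique only up to an additive constant (fix it e.g. by requiring ∫_0^1 u dx = 0).


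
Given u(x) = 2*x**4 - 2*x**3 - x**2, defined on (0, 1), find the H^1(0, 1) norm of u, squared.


||u||_{H^1}^2 = 100/63

The H^1 norm (squared) on an interval (0, L) is
  ||u||_{H^1}^2 = ∫_0^L u(x)^2 dx + ∫_0^L u'(x)^2 dx.
Compute u'(x) = 8*x**3 - 6*x**2 - 2*x.
Then u(x)^2 = 4*x**8 - 8*x**7 + 4*x**5 + x**4 and u'(x)^2 = 64*x**6 - 96*x**5 + 4*x**4 + 24*x**3 + 4*x**2.
Integrate each monomial from 0 to 1 using ∫_0^1 c·x^n dx = c·1^(n+1)/(n+1):
  ∫_0^1 u(x)^2 dx = ∫_0^1 (4*x^8 - 8*x^7 + 4*x^5 + x^4) dx. Term by term:
    ∫_0^1 4*x^8 dx = 4/9;  ∫_0^1 -8*x^7 dx = -1;  ∫_0^1 4*x^5 dx = 2/3;
    ∫_0^1 x^4 dx = 1/5.
  Sum: 4/9 − 1 + 2/3 + 1/5 = 14/45.
  ∫_0^1 u'(x)^2 dx = ∫_0^1 (64*x^6 - 96*x^5 + 4*x^4 + 24*x^3 + 4*x^2) dx. Term by term:
    ∫_0^1 64*x^6 dx = 64/7;  ∫_0^1 -96*x^5 dx = -16;  ∫_0^1 4*x^4 dx = 4/5;
    ∫_0^1 24*x^3 dx = 6;  ∫_0^1 4*x^2 dx = 4/3.
  Sum: 64/7 − 16 + 4/5 + 6 + 4/3 = 134/105.
Adding: ||u||_{H^1}^2 = 14/45 + 134/105 = 100/63.


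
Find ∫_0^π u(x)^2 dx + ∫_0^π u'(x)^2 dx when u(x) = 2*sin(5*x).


||u||_{H^1(0,π)}^2 = 52*π

u'(x) = 10*cos(5*x).
Expand u² and (u')² and integrate term by term on (0, π), using: for integers n ≥ 1, ∫_0^π sin²(nx) dx = ∫_0^π cos²(nx) dx = π/2; for n ≠ n', ∫_0^π sin(nx)sin(n'x) dx = ∫_0^π cos(nx)cos(n'x) dx = 0; and by product-to-sum, ∫_0^π sin(nx)cos(n'x) dx = ½∫_0^π [sin((n+n')x) + sin((n−n')x)] dx, which is 0 when n+n' is even and 2n/(n²−n'²) when n+n' is odd (it need not vanish on (0, π)).
  u² squared terms: (2)²·∫sin(5x)² dx = 4·π/2 = 2*π.
  So ∫_0^π u² dx = 2*π.
  (u')² squared terms: (10)²·∫cos(5x)² dx = 100·π/2 = 50*π.
  So ∫_0^π (u')² dx = 50*π.
||u||_{H^1}^2 = (2*π) + (50*π) = 52*π.


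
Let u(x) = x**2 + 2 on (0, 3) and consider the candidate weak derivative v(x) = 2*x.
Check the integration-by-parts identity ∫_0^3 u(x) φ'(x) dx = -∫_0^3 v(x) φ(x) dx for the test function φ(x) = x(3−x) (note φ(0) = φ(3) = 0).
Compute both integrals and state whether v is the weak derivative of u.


LHS = -27/2, RHS = -27/2. Yes, v = u' weakly.

u(x) = x**2 + 2, classical derivative u'(x) = 2*x.
φ(x) = x(3−x), so φ'(x) = 3 - 2*x.
Note φ(0) = φ(3) = 0, so the boundary term u·φ vanishes.
LHS = ∫_0^3 u(x) φ'(x) dx = ∫_0^3 (-2*x^3 + 3*x^2 - 4*x + 6) dx. Term by term:
  ∫_0^3 -2*x^3 dx = -81/2;  ∫_0^3 3*x^2 dx = 27;  ∫_0^3 -4*x dx = -18;
  ∫_0^3 6 dx = 18.
Sum: -81/2 + 27 − 18 + 18 = -27/2.
So LHS = -27/2.
∫_0^3 v(x) φ(x) dx = ∫_0^3 (-2*x^3 + 6*x^2) dx. Term by term:
  ∫_0^3 -2*x^3 dx = -81/2;  ∫_0^3 6*x^2 dx = 54.
Sum: -81/2 + 54 = 27/2.
So RHS = -∫_0^3 v(x) φ(x) dx = -27/2.
LHS = RHS, so the identity holds for this test φ.
Moreover u is smooth here and v(x) = u'(x) = 2*x pointwise, so the identity holds for every test function. Hence v is the weak derivative of u.


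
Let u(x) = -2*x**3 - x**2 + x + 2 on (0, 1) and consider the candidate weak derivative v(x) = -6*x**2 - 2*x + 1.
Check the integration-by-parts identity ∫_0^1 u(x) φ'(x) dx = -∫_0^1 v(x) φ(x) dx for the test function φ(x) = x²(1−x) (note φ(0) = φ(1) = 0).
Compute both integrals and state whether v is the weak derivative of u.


LHS = 13/60, RHS = 13/60. Yes, v = u' weakly.

u(x) = -2*x**3 - x**2 + x + 2, classical derivative u'(x) = -6*x**2 - 2*x + 1.
φ(x) = x²(1−x), so φ'(x) = x*(2 - 3*x).
Note φ(0) = φ(1) = 0, so the boundary term u·φ vanishes.
LHS = ∫_0^1 u(x) φ'(x) dx = ∫_0^1 (6*x^5 - x^4 - 5*x^3 - 4*x^2 + 4*x) dx. Term by term:
  ∫_0^1 6*x^5 dx = 1;  ∫_0^1 -x^4 dx = -1/5;  ∫_0^1 -5*x^3 dx = -5/4;
  ∫_0^1 -4*x^2 dx = -4/3;  ∫_0^1 4*x dx = 2.
Sum: 1 − 1/5 − 5/4 − 4/3 + 2 = 13/60.
So LHS = 13/60.
∫_0^1 v(x) φ(x) dx = ∫_0^1 (6*x^5 - 4*x^4 - 3*x^3 + x^2) dx. Term by term:
  ∫_0^1 6*x^5 dx = 1;  ∫_0^1 -4*x^4 dx = -4/5;  ∫_0^1 -3*x^3 dx = -3/4;
  ∫_0^1 x^2 dx = 1/3.
Sum: 1 − 4/5 − 3/4 + 1/3 = -13/60.
So RHS = -∫_0^1 v(x) φ(x) dx = 13/60.
LHS = RHS, so the identity holds for this test φ.
Moreover u is smooth here and v(x) = u'(x) = -6*x**2 - 2*x + 1 pointwise, so the identity holds for every test function. Hence v is the weak derivative of u.


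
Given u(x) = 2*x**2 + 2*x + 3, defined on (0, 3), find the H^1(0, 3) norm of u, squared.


||u||_{H^1}^2 = 4047/5

The H^1 norm (squared) on an interval (0, L) is
  ||u||_{H^1}^2 = ∫_0^L u(x)^2 dx + ∫_0^L u'(x)^2 dx.
Compute u'(x) = 4*x + 2.
Then u(x)^2 = 4*x**4 + 8*x**3 + 16*x**2 + 12*x + 9 and u'(x)^2 = 16*x**2 + 16*x + 4.
Integrate each monomial from 0 to 3 using ∫_0^3 c·x^n dx = c·3^(n+1)/(n+1):
  ∫_0^3 u(x)^2 dx = ∫_0^3 (4*x^4 + 8*x^3 + 16*x^2 + 12*x + 9) dx. Term by term:
    ∫_0^3 4*x^4 dx = 972/5;  ∫_0^3 8*x^3 dx = 162;  ∫_0^3 16*x^2 dx = 144;
    ∫_0^3 12*x dx = 54;  ∫_0^3 9 dx = 27.
  Sum: 972/5 + 162 + 144 + 54 + 27 = 2907/5.
  ∫_0^3 u'(x)^2 dx = ∫_0^3 (16*x^2 + 16*x + 4) dx. Term by term:
    ∫_0^3 16*x^2 dx = 144;  ∫_0^3 16*x dx = 72;  ∫_0^3 4 dx = 12.
  Sum: 144 + 72 + 12 = 228.
Adding: ||u||_{H^1}^2 = 2907/5 + 228 = 4047/5.


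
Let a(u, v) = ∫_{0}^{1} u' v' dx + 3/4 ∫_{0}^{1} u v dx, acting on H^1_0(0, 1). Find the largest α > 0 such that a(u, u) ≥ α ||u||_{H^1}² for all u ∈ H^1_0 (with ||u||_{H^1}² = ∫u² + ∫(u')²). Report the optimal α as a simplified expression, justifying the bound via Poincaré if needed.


α = (3/4 + π^2)/(1 + π^2)

Coercivity of a(·,·) on H^1_0(0, 1) means a(u, u) ≥ α ||u||_{H^1}² for every u ∈ H^1_0.
The interval has length L = 1, and Poincaré/coercivity depend only on L. Here a(u, u) = ∫(u')² + (3/4)·∫u².
Here 0 < c = 3/4 < 1. The condition a(u,u) ≥ α||u||_{H^1}² reads (1−α)∫(u')² ≥ (α−c)∫u². Any admissible α is ≤ 1 (rapidly oscillating u have ∫u²/∫(u')² → 0), and α = 1 would force 0 ≥ (1−c)∫u², impossible since c < 1; so 1−α > 0. By the sharp Poincaré inequality on H^1_0 of an interval of length L, ∫(u')² ≥ (π/L)²∫u² with equality for the first sine mode sin(π(x−x₀)/L) (x₀ the left endpoint), so the inequality holds for all u iff (1−α)(π/L)² ≥ α − c, i.e. α ≤ ((π/L)² + c)/((π/L)² + 1) = (1 + c(L/π)²)/(1 + (L/π)²). With (π/L)² = π^2 and c = 3/4, the largest admissible constant is α = ((π/L)² + c)/((π/L)² + 1).
Simplifying, α = (3/4 + π^2)/(1 + π^2).


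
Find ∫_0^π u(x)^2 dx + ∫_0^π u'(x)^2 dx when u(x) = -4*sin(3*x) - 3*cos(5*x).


||u||_{H^1(0,π)}^2 = 197*π

u'(x) = 15*sin(5*x) - 12*cos(3*x).
Expand u² and (u')² and integrate term by term on (0, π), using: for integers n ≥ 1, ∫_0^π sin²(nx) dx = ∫_0^π cos²(nx) dx = π/2; for n ≠ n', ∫_0^π sin(nx)sin(n'x) dx = ∫_0^π cos(nx)cos(n'x) dx = 0; and by product-to-sum, ∫_0^π sin(nx)cos(n'x) dx = ½∫_0^π [sin((n+n')x) + sin((n−n')x)] dx, which is 0 when n+n' is even and 2n/(n²−n'²) when n+n' is odd (it need not vanish on (0, π)).
  u² squared terms: (-4)²·∫sin(3x)² dx = 16·π/2 = 8*π;  (-3)²·∫cos(5x)² dx = 9·π/2 = 9*π/2.
  u² cross terms: 2·(-4)·(-3)·∫sin(3x)·cos(5x) dx = 24·(0) = 0.
  So ∫_0^π u² dx = 8*π + 9*π/2 + 0 = 25*π/2.
  (u')² squared terms: (-12)²·∫cos(3x)² dx = 144·π/2 = 72*π;  (15)²·∫sin(5x)² dx = 225·π/2 = 225*π/2.
  (u')² cross terms: 2·(-12)·(15)·∫cos(3x)·sin(5x) dx = -360·(0) = 0.
  So ∫_0^π (u')² dx = 72*π + 225*π/2 + 0 = 369*π/2.
||u||_{H^1}^2 = (25*π/2) + (369*π/2) = 197*π.


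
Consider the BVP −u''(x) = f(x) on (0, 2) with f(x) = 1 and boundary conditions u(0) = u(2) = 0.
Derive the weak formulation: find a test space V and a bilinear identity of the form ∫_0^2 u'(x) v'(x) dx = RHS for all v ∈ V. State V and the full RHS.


V = H^1_0(0, 2) (so v(0) = v(2) = 0); weak form: ∫_0^2 u'v' dx = ∫_0^2 (1) v dx for all v ∈ V.

Multiply both sides by a test function v and integrate from 0 to 2:
  ∫_0^2 −u''(x) v(x) dx = ∫_0^2 f(x) v(x) dx.
Integrate the LHS by parts once:
  ∫_0^2 −u'' v dx = −[u'(x) v(x)]_0^2 + ∫_0^2 u'(x) v'(x) dx.
Thus ∫_0^2 u'(x) v'(x) dx = ∫_0^2 f(x) v(x) dx + [u'(x) v(x)]_0^2.
Choose V so that boundary terms are either known or forced to vanish.
u is Dirichlet: u(0) = u(2) = 0. Let V = H^1_0(0, 2); then v(0) = v(2) = 0, and [u' v]_0^2 = 0.
Weak formulation: find u (satisfying any essential BC) such that ∫_0^2 u'(x) v'(x) dx = ∫_0^2 f v dx for all v ∈ V.
Substituting f(x) = 1, the right-hand side is ∫_0^2 (1) v dx.


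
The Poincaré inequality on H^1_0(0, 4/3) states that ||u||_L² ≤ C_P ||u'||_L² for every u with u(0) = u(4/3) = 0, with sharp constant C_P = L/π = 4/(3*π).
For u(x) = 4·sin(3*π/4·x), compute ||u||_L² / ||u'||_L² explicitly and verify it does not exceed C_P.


||u||_L² / ||u'||_L² = 4/(3*π) = C_P.

u(x) = 4·sin(3*π/4·x), so u'(x) = 3*π*cos(3*π*x/4).
Writing u(x) = A·sin(kπx/L) with A = 4 and k = 1, use ∫_0^L sin²(kπx/L) dx = L/2 and ∫_0^L cos²(kπx/L) dx = L/2.
u² = 16·sin²(3*π/4·x) and (u')² = 9*π^2·cos²(3*π/4·x), and each of sin², cos² integrates to L/2 = 2/3 over (0, 4/3).
∫_0^4/3 u² dx = 32/3, so ||u||_L² = 4*sqrt(6)/3.
∫_0^4/3 (u')² dx = 6*π^2, so ||u'||_L² = sqrt(6)*π.
Ratio ||u||_L² / ||u'||_L² = 4/(3*π).
Sharp Poincaré constant on H^1_0(0, 4/3) is C_P = L/π = 4/(3*π), achieved by sin(3*π/4·x).
This is the k = 1 eigenfunction (up to amplitude), so the ratio equals the sharp Poincaré constant exactly.


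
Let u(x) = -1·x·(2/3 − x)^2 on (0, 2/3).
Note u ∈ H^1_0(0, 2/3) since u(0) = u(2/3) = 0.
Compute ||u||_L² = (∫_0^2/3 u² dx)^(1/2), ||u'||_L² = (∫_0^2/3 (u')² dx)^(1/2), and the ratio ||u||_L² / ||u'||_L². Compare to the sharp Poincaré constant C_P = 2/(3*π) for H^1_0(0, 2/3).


||u||_L² / ||u'||_L² = sqrt(14)/21 < C_P = 2/(3*π).

u(x) = -1·x·(2/3 − x)^2, so u'(x) = (2 - 9*x)*(3*x - 2)/9.
u(x) = -1·x·(2/3 − x)^2 vanishes at x = 0 and x = 2/3, so u ∈ H^1_0(0, 2/3). Differentiate via the product rule and integrate the resulting polynomials term by term.
  ∫_0^2/3 u² dx = ∫_0^2/3 (x^6 - 8*x^5/3 + 8*x^4/3 - 32*x^3/27 + 16*x^2/81) dx. Term by term:
    ∫_0^2/3 x^6 dx = 128/15309;  ∫_0^2/3 -8*x^5/3 dx = -256/6561;  ∫_0^2/3 8*x^4/3 dx = 256/3645;
    ∫_0^2/3 -32*x^3/27 dx = -128/2187;  ∫_0^2/3 16*x^2/81 dx = 128/6561.
  Sum: 128/15309 − 256/6561 + 256/3645 − 128/2187 + 128/6561 = 128/229635.
  ∫_0^2/3 (u')² dx = ∫_0^2/3 (9*x^4 - 16*x^3 + 88*x^2/9 - 64*x/27 + 16/81) dx. Term by term:
    ∫_0^2/3 9*x^4 dx = 32/135;  ∫_0^2/3 -16*x^3 dx = -64/81;  ∫_0^2/3 88*x^2/9 dx = 704/729;
    ∫_0^2/3 -64*x/27 dx = -128/243;  ∫_0^2/3 16/81 dx = 32/243.
  Sum: 32/135 − 64/81 + 704/729 − 128/243 + 32/243 = 64/3645.
∫_0^2/3 u² dx = 128/229635, so ||u||_L² = 8*sqrt(70)/2835.
∫_0^2/3 (u')² dx = 64/3645, so ||u'||_L² = 8*sqrt(5)/135.
Ratio ||u||_L² / ||u'||_L² = sqrt(14)/21.
Sharp Poincaré constant on H^1_0(0, 2/3) is C_P = L/π = 2/(3*π), achieved by sin(3*π/2·x).
A polynomial bump cannot attain the sharp Poincaré constant (only the first sine eigenfunction does), so the ratio is strictly less than C_P, consistent with ||u||_L² ≤ C_P ||u'||_L².


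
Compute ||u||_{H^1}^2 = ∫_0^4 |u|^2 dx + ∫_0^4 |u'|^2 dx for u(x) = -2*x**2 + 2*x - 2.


||u||_{H^1}^2 = 11168/15

The H^1 norm (squared) on an interval (0, L) is
  ||u||_{H^1}^2 = ∫_0^L u(x)^2 dx + ∫_0^L u'(x)^2 dx.
Compute u'(x) = 2 - 4*x.
Then u(x)^2 = 4*x**4 - 8*x**3 + 12*x**2 - 8*x + 4 and u'(x)^2 = 16*x**2 - 16*x + 4.
Integrate each monomial from 0 to 4 using ∫_0^4 c·x^n dx = c·4^(n+1)/(n+1):
  ∫_0^4 u(x)^2 dx = ∫_0^4 (4*x^4 - 8*x^3 + 12*x^2 - 8*x + 4) dx. Term by term:
    ∫_0^4 4*x^4 dx = 4096/5;  ∫_0^4 -8*x^3 dx = -512;  ∫_0^4 12*x^2 dx = 256;
    ∫_0^4 -8*x dx = -64;  ∫_0^4 4 dx = 16.
  Sum: 4096/5 − 512 + 256 − 64 + 16 = 2576/5.
  ∫_0^4 u'(x)^2 dx = ∫_0^4 (16*x^2 - 16*x + 4) dx. Term by term:
    ∫_0^4 16*x^2 dx = 1024/3;  ∫_0^4 -16*x dx = -128;  ∫_0^4 4 dx = 16.
  Sum: 1024/3 − 128 + 16 = 688/3.
Adding: ||u||_{H^1}^2 = 2576/5 + 688/3 = 11168/15.


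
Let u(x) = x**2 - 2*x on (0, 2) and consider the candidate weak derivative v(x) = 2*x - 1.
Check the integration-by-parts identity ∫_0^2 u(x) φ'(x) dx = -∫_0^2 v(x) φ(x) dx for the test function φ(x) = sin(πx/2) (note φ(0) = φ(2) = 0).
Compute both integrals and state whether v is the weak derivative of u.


LHS = 0, RHS = -4/π. No, v is not the weak derivative of u.

u(x) = x**2 - 2*x, classical derivative u'(x) = 2*x - 2.
φ(x) = sin(πx/2), so φ'(x) = π*cos(π*x/2)/2.
Note φ(0) = φ(2) = 0, so the boundary term u·φ vanishes.
LHS = ∫_0^2 u(x) φ'(x) dx = ∫_0^2 (π*x^2*cos(π*x/2)/2 - π*x*cos(π*x/2)) dx. Term by term:
  ∫_0^2 π*x^2*cos(π*x/2)/2 dx = -8/π;  ∫_0^2 -π*x*cos(π*x/2) dx = 8/π.
Sum: -8/π + 8/π = 0.
So LHS = 0.
∫_0^2 v(x) φ(x) dx = ∫_0^2 (2*x*sin(π*x/2) - sin(π*x/2)) dx. Term by term:
  ∫_0^2 -sin(π*x/2) dx = -4/π;  ∫_0^2 2*x*sin(π*x/2) dx = 8/π.
Sum: -4/π + 8/π = 4/π.
So RHS = -∫_0^2 v(x) φ(x) dx = -4/π.
LHS − RHS = 4/π ≠ 0, so the identity fails.
(For a valid weak derivative the identity must hold for EVERY test function, in particular this one. The failure shows v is NOT the weak derivative of u.)
Correct weak derivative would be u'(x) = 2*x - 2.


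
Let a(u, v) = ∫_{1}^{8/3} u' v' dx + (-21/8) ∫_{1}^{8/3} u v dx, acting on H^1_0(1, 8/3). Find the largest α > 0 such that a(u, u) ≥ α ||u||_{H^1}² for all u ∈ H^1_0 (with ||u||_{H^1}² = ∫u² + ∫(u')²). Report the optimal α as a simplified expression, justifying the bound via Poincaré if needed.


α = 3*(-175 + 24*π^2)/(8*(25 + 9*π^2))

Coercivity of a(·,·) on H^1_0(1, 8/3) means a(u, u) ≥ α ||u||_{H^1}² for every u ∈ H^1_0.
The interval has length L = 5/3, and Poincaré/coercivity depend only on L. Here a(u, u) = ∫(u')² + (-21/8)·∫u².
Here c = -21/8 < 0 with |c| < (π/L)² = 9*π^2/25, so coercivity still holds. The condition a(u,u) ≥ α||u||_{H^1}² reads (1−α)∫(u')² ≥ (α−c)∫u². Any admissible α is ≤ 1 (rapidly oscillating u have ∫u²/∫(u')² → 0), and α = 1 would force 0 ≥ (1−c)∫u², impossible since c < 1; so 1−α > 0. By the sharp Poincaré inequality on H^1_0 of an interval of length L, ∫(u')² ≥ (π/L)²∫u² with equality for the first sine mode sin(π(x−x₀)/L) (x₀ the left endpoint), so the inequality holds for all u iff (1−α)(π/L)² ≥ α − c, i.e. α ≤ ((π/L)² + c)/((π/L)² + 1) = (1 + c(L/π)²)/(1 + (L/π)²). (Direct route, valid since c ≤ 0: Poincaré gives c∫u² ≥ c(L/π)²∫(u')², so a(u,u) ≥ (1 + c(L/π)²)∫(u')², while ||u||_{H^1}² ≤ (1 + (L/π)²)∫(u')²; dividing yields the same α.) With (π/L)² = 9*π^2/25 and c = -21/8, the largest admissible constant is α = ((π/L)² + c)/((π/L)² + 1).
Simplifying, α = 3*(-175 + 24*π^2)/(8*(25 + 9*π^2)).


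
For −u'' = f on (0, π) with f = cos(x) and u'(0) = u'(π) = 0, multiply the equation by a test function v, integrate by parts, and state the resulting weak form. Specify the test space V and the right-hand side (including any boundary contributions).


V = H^1(0, π) (no boundary constraint on v; u is determined up to an additive constant); weak form: ∫_0^π u'v' dx = ∫_0^π (cos(x)) v dx for all v ∈ V.

Multiply both sides by a test function v and integrate from 0 to π:
  ∫_0^π −u''(x) v(x) dx = ∫_0^π f(x) v(x) dx.
Integrate the LHS by parts once:
  ∫_0^π −u'' v dx = −[u'(x) v(x)]_0^π + ∫_0^π u'(x) v'(x) dx.
Thus ∫_0^π u'(x) v'(x) dx = ∫_0^π f(x) v(x) dx + [u'(x) v(x)]_0^π.
Choose V so that boundary terms are either known or forced to vanish.
u has homogeneous Neumann: u'(0) = u'(π) = 0. So [u' v]_0^π = 0·v(π) − 0·v(0) = 0 for any v; take V = H^1(0, π).
Weak formulation: find u (satisfying any essential BC) such that ∫_0^π u'(x) v'(x) dx = ∫_0^π f v dx for all v ∈ V (homogeneous Neumann, so boundary terms vanish).
Substituting f(x) = cos(x), the right-hand side is ∫_0^π (cos(x)) v dx.
Compatibility check (pure Neumann): taking v ≡ 1 ∈ V gives 0 = ∫_0^π f dx + (0) − (0), i.e. ∫_0^π f dx must equal u'(0) − u'(π) = 0. Indeed ∫_0^π (cos(x)) dx = 0, so the data are compatible. The solution is then unique only up to an additive constant (fix it e.g. by requiring ∫_0^π u dx = 0).


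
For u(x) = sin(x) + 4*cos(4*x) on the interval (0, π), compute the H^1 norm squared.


||u||_{H^1(0,π)}^2 = -272/15 + 137*π

u'(x) = -16*sin(4*x) + cos(x).
Expand u² and (u')² and integrate term by term on (0, π), using: for integers n ≥ 1, ∫_0^π sin²(nx) dx = ∫_0^π cos²(nx) dx = π/2; for n ≠ n', ∫_0^π sin(nx)sin(n'x) dx = ∫_0^π cos(nx)cos(n'x) dx = 0; and by product-to-sum, ∫_0^π sin(nx)cos(n'x) dx = ½∫_0^π [sin((n+n')x) + sin((n−n')x)] dx, which is 0 when n+n' is even and 2n/(n²−n'²) when n+n' is odd (it need not vanish on (0, π)).
  u² squared terms: (4)²·∫cos(4x)² dx = 16·π/2 = 8*π;  (1)²·∫sin(x)² dx = 1·π/2 = π/2.
  u² cross terms: 2·(4)·(1)·∫cos(4x)·sin(x) dx = 8·(-2/15) = -16/15.
  So ∫_0^π u² dx = 8*π + π/2 − 16/15 = -16/15 + 17*π/2.
  (u')² squared terms: (-16)²·∫sin(4x)² dx = 256·π/2 = 128*π;  (1)²·∫cos(x)² dx = 1·π/2 = π/2.
  (u')² cross terms: 2·(-16)·(1)·∫sin(4x)·cos(x) dx = -32·(8/15) = -256/15.
  So ∫_0^π (u')² dx = 128*π + π/2 − 256/15 = -256/15 + 257*π/2.
||u||_{H^1}^2 = (-16/15 + 17*π/2) + (-256/15 + 257*π/2) = -272/15 + 137*π.


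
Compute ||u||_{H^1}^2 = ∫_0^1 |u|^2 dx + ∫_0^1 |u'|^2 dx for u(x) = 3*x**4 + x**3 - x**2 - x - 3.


||u||_{H^1}^2 = 11483/420

The H^1 norm (squared) on an interval (0, L) is
  ||u||_{H^1}^2 = ∫_0^L u(x)^2 dx + ∫_0^L u'(x)^2 dx.
Compute u'(x) = 12*x**3 + 3*x**2 - 2*x - 1.
Then u(x)^2 = 9*x**8 + 6*x**7 - 5*x**6 - 8*x**5 - 19*x**4 - 4*x**3 + 7*x**2 + 6*x + 9 and u'(x)^2 = 144*x**6 + 72*x**5 - 39*x**4 - 36*x**3 - 2*x**2 + 4*x + 1.
Integrate each monomial from 0 to 1 using ∫_0^1 c·x^n dx = c·1^(n+1)/(n+1):
  ∫_0^1 u(x)^2 dx = ∫_0^1 (9*x^8 + 6*x^7 - 5*x^6 - 8*x^5 - 19*x^4 - 4*x^3 + 7*x^2 + 6*x + 9) dx. Term by term:
    ∫_0^1 9*x^8 dx = 1;  ∫_0^1 6*x^7 dx = 3/4;  ∫_0^1 -5*x^6 dx = -5/7;
    ∫_0^1 -8*x^5 dx = -4/3;  ∫_0^1 -19*x^4 dx = -19/5;  ∫_0^1 -4*x^3 dx = -1;
    ∫_0^1 7*x^2 dx = 7/3;  ∫_0^1 6*x dx = 3;  ∫_0^1 9 dx = 9.
  Sum: 1 + 3/4 − 5/7 − 4/3 − 19/5 − 1 + 7/3 + 3 + 9 = 1293/140.
  ∫_0^1 u'(x)^2 dx = ∫_0^1 (144*x^6 + 72*x^5 - 39*x^4 - 36*x^3 - 2*x^2 + 4*x + 1) dx. Term by term:
    ∫_0^1 144*x^6 dx = 144/7;  ∫_0^1 72*x^5 dx = 12;  ∫_0^1 -39*x^4 dx = -39/5;
    ∫_0^1 -36*x^3 dx = -9;  ∫_0^1 -2*x^2 dx = -2/3;  ∫_0^1 4*x dx = 2;
    ∫_0^1 1 dx = 1.
  Sum: 144/7 + 12 − 39/5 − 9 − 2/3 + 2 + 1 = 1901/105.
Adding: ||u||_{H^1}^2 = 1293/140 + 1901/105 = 11483/420.


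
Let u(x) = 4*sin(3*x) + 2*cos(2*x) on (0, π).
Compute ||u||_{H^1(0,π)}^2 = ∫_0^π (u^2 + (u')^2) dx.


||u||_{H^1(0,π)}^2 = 96 + 90*π

u'(x) = -4*sin(2*x) + 12*cos(3*x).
Expand u² and (u')² and integrate term by term on (0, π), using: for integers n ≥ 1, ∫_0^π sin²(nx) dx = ∫_0^π cos²(nx) dx = π/2; for n ≠ n', ∫_0^π sin(nx)sin(n'x) dx = ∫_0^π cos(nx)cos(n'x) dx = 0; and by product-to-sum, ∫_0^π sin(nx)cos(n'x) dx = ½∫_0^π [sin((n+n')x) + sin((n−n')x)] dx, which is 0 when n+n' is even and 2n/(n²−n'²) when n+n' is odd (it need not vanish on (0, π)).
  u² squared terms: (2)²·∫cos(2x)² dx = 4·π/2 = 2*π;  (4)²·∫sin(3x)² dx = 16·π/2 = 8*π.
  u² cross terms: 2·(2)·(4)·∫cos(2x)·sin(3x) dx = 16·(6/5) = 96/5.
  So ∫_0^π u² dx = 2*π + 8*π + 96/5 = 96/5 + 10*π.
  (u')² squared terms: (-4)²·∫sin(2x)² dx = 16·π/2 = 8*π;  (12)²·∫cos(3x)² dx = 144·π/2 = 72*π.
  (u')² cross terms: 2·(-4)·(12)·∫sin(2x)·cos(3x) dx = -96·(-4/5) = 384/5.
  So ∫_0^π (u')² dx = 8*π + 72*π + 384/5 = 384/5 + 80*π.
||u||_{H^1}^2 = (96/5 + 10*π) + (384/5 + 80*π) = 96 + 90*π.
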